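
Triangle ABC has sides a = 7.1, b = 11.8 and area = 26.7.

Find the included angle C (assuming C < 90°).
Area = ½ab·sin(C)  →  sin(C) = 2·Area/(ab)
sin(C) = 2·26.7/(7.1·11.8) = 0.637384
C = arcsin(0.637384) = 39.6°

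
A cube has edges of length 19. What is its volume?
Volume = s³
Volume = 19³
Volume = 6859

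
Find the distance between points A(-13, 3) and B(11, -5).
Using the distance formula: d = sqrt((x₂-x₁)² + (y₂-y₁)²)
dx = 11 - (-13) = 24
dy = (-5) - 3 = -8
d = sqrt(24² + (-8)²) = sqrt(576 + 64) = sqrt(640) = 25.30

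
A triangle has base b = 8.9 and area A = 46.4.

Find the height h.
A = ½bh  →  h = 2A/b
h = 2·46.4/8.9 = 10.43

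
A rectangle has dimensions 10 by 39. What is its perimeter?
Perimeter = 2 * (length + width)
Perimeter = 2 * (10 + 39)
Perimeter = 2 * 49
Perimeter = 98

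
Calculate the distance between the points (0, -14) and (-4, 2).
Using the distance formula: d = sqrt((x₂-x₁)² + (y₂-y₁)²)
dx = (-4) - 0 = -4
dy = 2 - (-14) = 16
d = sqrt((-4)² + 16²) = sqrt(16 + 256) = sqrt(272) = 16.49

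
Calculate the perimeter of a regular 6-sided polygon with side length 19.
Perimeter = number of sides * side length
Perimeter = 6 * 19
Perimeter = 114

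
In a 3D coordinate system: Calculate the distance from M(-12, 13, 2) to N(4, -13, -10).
d = √[(16)² + (-26)² + (-12)²] = √1076 = 32.8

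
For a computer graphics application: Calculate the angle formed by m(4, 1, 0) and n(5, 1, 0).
m·n = 21, |m|² = 17, |n|² = 26
cos θ = 21/√442 ≈ 0.9989
θ ≈ 2.726°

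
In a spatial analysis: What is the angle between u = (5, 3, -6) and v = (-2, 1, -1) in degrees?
u·v = -1, |u|² = 70, |v|² = 6
cos θ = -1/√420 ≈ -0.0488
θ ≈ 92.8°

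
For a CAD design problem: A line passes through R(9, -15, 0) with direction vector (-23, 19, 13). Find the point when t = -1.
P(-1) = (9 + (-23)(-1), -15 + 19(-1), 0 + 13(-1)) = (32, -34, -13)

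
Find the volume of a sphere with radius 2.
Volume = (4/3) * pi * r³
Volume = (4/3) * pi * 2³
Volume = (4/3) * pi * 8
Volume = 33.51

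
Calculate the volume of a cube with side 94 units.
Volume = s³
Volume = 94³
Volume = 830584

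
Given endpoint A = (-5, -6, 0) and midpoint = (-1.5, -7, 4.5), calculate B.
B = (2×(-1.5) - (-5), 2×(-7) - (-6), 2×4.5 - 0) = (2, -8, 9)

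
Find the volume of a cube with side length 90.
Volume = s³
Volume = 90³
Volume = 729000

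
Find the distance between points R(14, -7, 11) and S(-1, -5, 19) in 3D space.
d = √[(-15)² + (2)² + (8)²] = √293 = 17.12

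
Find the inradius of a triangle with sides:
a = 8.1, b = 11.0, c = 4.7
s = (a+b+c)/2 = (8.1+11.0+4.7)/2 = 11.9
Area = √(s(s-a)(s-b)(s-c)) = √(11.9·3.8·0.9·7.2) = 17.118
r = Area/s = 17.118/11.9 = 1.438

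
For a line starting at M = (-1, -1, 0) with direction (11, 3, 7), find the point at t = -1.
P(-1) = (-1 + 11(-1), -1 + 3(-1), 0 + 7(-1)) = (-12, -4, -7)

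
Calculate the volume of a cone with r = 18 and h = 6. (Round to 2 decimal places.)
Volume = (1/3) * pi * r² * h
Volume = (1/3) * pi * 18² * 6
Volume = (1/3) * pi * 324 * 6
Volume = (1/3) * pi * 1944
Volume = 2035.75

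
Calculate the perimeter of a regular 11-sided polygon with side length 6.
Perimeter = number of sides * side length
Perimeter = 11 * 6
Perimeter = 66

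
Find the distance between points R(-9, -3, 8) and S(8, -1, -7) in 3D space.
d = √[(17)² + (2)² + (-15)²] = √518 = 22.76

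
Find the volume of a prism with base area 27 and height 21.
Volume = base area * height
Volume = 27 * 21
Volume = 567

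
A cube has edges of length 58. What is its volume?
Volume = s³
Volume = 58³
Volume = 195112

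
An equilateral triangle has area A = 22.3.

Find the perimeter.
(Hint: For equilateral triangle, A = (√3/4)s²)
A = (√3/4)s²  →  s² = 4A/√3 = 4·22.3/√3 = 51.4996
s = 7.17633
Perimeter = 3s = 21.53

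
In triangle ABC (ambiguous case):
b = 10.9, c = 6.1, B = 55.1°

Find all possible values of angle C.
sin(C)/c = sin(B)/b  →  sin(C) = c·sin(B)/b = 6.1·sin(55.1°)/10.9 = 0.458984
C₁ = arcsin(0.458984) = 27.32°,  C₂ = 180° - C₁ = 152.68°
Check C₂: A = 180° - 55.1° - 152.68° = -27.78° ≤ 0, rejected
C = 27.32° (one solution)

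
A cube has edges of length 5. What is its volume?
Volume = s³
Volume = 5³
Volume = 125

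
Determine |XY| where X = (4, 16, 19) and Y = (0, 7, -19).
d = √[(-4)² + (-9)² + (-38)²] = √1541 = 39.26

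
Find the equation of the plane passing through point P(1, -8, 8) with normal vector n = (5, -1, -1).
d = n·P = (5)(1) + (-1)(-8) + (-1)(8) = 5
Plane: 5x - y - z = 5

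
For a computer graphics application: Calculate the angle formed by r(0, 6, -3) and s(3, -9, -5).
r·s = -39, |r|² = 45, |s|² = 115
cos θ = -39/√5175 ≈ -0.5421
θ ≈ 122.8°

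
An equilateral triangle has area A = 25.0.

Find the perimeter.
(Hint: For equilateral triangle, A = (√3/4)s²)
A = (√3/4)s²  →  s² = 4A/√3 = 4·25.0/√3 = 57.735
s = 7.59836
Perimeter = 3s = 22.8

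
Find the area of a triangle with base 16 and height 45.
Area = (1/2) * base * height
Area = (1/2) * 16 * 45
Area = 360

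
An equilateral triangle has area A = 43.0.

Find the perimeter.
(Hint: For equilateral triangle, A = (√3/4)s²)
A = (√3/4)s²  →  s² = 4A/√3 = 4·43.0/√3 = 99.3042
s = 9.96515
Perimeter = 3s = 29.9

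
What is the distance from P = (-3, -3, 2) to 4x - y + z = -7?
d = |4(-3) + (-1)(-3) + 1(2) - (-7)| / √(4² + (-1)² + 1²) = 0/√18 = 0.0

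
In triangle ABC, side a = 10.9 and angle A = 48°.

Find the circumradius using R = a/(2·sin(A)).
R = a/(2·sin(A)) = 10.9/(2·sin(48°))
R = 10.9/(2·0.743145) = 10.9/1.486290 = 7.334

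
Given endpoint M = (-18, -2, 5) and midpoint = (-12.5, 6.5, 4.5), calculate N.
N = (2×(-12.5) - (-18), 2×6.5 - (-2), 2×4.5 - 5) = (-7, 15, 4)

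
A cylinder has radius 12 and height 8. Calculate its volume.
Volume = pi * r² * h
Volume = pi * 12² * 8
Volume = pi * 144 * 8
Volume = pi * 1152
Volume = 3619.11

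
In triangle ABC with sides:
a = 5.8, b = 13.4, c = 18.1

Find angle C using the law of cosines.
cos(C) = (a² + b² - c²)/(2ab)
cos(C) = (5.8² + 13.4² - 18.1²)/(2·5.8·13.4) = -114.41/155.44 = -0.736040
C = arccos(-0.736040) = 137.4°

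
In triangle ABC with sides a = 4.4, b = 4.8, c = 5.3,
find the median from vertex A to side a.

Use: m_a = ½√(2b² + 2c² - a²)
m_a = ½√(2·4.8² + 2·5.3² - 4.4²)
m_a = ½√(46.08 + 56.18 - 19.36) = ½√82.9 = 4.552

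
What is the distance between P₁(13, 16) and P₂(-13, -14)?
Using the distance formula: d = sqrt((x₂-x₁)² + (y₂-y₁)²)
dx = (-13) - 13 = -26
dy = (-14) - 16 = -30
d = sqrt((-26)² + (-30)²) = sqrt(676 + 900) = sqrt(1576) = 39.70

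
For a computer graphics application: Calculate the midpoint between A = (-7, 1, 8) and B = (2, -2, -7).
Midpoint = ((-7+2)/2, (1-2)/2, (8-7)/2) = (-2.5, -0.5, 0.5)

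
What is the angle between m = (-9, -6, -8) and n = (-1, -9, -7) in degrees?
m·n = 119, |m|² = 181, |n|² = 131
cos θ = 119/√23711 ≈ 0.7728
θ ≈ 39.39°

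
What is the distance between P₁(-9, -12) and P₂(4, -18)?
Using the distance formula: d = sqrt((x₂-x₁)² + (y₂-y₁)²)
dx = 4 - (-9) = 13
dy = (-18) - (-12) = -6
d = sqrt(13² + (-6)²) = sqrt(169 + 36) = sqrt(205) = 14.32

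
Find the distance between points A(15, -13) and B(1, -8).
Using the distance formula: d = sqrt((x₂-x₁)² + (y₂-y₁)²)
dx = 1 - 15 = -14
dy = (-8) - (-13) = 5
d = sqrt((-14)² + 5²) = sqrt(196 + 25) = sqrt(221) = 14.87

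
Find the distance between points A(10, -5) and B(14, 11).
Using the distance formula: d = sqrt((x₂-x₁)² + (y₂-y₁)²)
dx = 14 - 10 = 4
dy = 11 - (-5) = 16
d = sqrt(4² + 16²) = sqrt(16 + 256) = sqrt(272) = 16.49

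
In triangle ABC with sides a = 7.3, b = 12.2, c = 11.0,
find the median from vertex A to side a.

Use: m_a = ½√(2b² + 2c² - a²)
m_a = ½√(2·12.2² + 2·11.0² - 7.3²)
m_a = ½√(297.68 + 242 - 53.29) = ½√486.39 = 11.03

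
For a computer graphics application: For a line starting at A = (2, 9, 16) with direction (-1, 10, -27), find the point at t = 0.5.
P(0.5) = (2 + (-1)(0.5), 9 + 10(0.5), 16 + (-27)(0.5)) = (1.5, 14, 2.5)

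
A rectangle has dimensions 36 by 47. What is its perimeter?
Perimeter = 2 * (length + width)
Perimeter = 2 * (36 + 47)
Perimeter = 2 * 83
Perimeter = 166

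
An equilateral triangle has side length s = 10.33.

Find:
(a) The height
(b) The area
(a) Height h = s·√3/2 = 10.33·√3/2 = 8.946
(b) Area = (√3/4)·s² = (√3/4)·10.33² = (√3/4)·106.709 = 46.21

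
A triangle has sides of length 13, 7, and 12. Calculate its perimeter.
Perimeter = sum of all sides
Perimeter = 13 + 7 + 12
Perimeter = 32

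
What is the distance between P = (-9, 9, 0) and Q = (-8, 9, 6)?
d = √[(1)² + (0)² + (6)²] = √37 = 6.083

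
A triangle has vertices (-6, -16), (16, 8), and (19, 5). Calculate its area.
Using the coordinate formula: Area = (1/2)|x₁(y₂-y₃) + x₂(y₃-y₁) + x₃(y₁-y₂)|
Area = (1/2)|(-6)(8-5) + 16(5-(-16)) + 19((-16)-8)|
Area = (1/2)|(-6)*3 + 16*21 + 19*(-24)|
Area = (1/2)|(-18) + 336 + (-456)|
Area = (1/2)*138 = 69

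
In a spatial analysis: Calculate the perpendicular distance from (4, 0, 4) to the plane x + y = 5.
d = |1(4) + 1(0) + 0(4) - (5)| / √(1² + 1² + 0²) = 1/√2 = 0.7071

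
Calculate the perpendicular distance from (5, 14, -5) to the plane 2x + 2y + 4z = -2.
d = |2(5) + 2(14) + 4(-5) - (-2)| / √(2² + 2² + 4²) = 20/√24 = 4.082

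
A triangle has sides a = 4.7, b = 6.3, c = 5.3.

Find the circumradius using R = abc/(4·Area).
s = (a+b+c)/2 = 8.15
Area = √(s(s-a)(s-b)(s-c)) = √(8.15·3.45·1.85·2.85) = 12.1758
R = abc/(4·Area) = (4.7·6.3·5.3)/(4·12.1758) = 156.933/48.7032 = 3.222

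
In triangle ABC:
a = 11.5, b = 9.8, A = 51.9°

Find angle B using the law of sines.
sin(B)/b = sin(A)/a
sin(B) = b·sin(A)/a = 9.8·sin(51.9°)/11.5 = 0.670605
B = arcsin(0.670605) = 42.11°  (b ≤ a, so B ≤ A and the acute solution is unique)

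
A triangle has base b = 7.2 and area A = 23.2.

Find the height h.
A = ½bh  →  h = 2A/b
h = 2·23.2/7.2 = 6.444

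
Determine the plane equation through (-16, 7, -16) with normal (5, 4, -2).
d = n·P = (5)(-16) + (4)(7) + (-2)(-16) = -20
Plane: 5x + 4y - 2z = -20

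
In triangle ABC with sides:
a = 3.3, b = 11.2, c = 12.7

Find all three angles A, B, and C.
By the law of cosines:
cos(A) = (b² + c² - a²)/(2bc) = 0.969629  →  A = 14.16°
cos(B) = (a² + c² - b²)/(2ac) = 0.557623  →  B = 56.11°
cos(C) = (a² + b² - c²)/(2ab) = -0.337662  →  C = 109.7°
Check: A + B + C = 180.0° ✓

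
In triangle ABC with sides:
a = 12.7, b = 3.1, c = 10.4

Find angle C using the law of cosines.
cos(C) = (a² + b² - c²)/(2ab)
cos(C) = (12.7² + 3.1² - 10.4²)/(2·12.7·3.1) = 62.74/78.74 = 0.796800
C = arccos(0.796800) = 37.17°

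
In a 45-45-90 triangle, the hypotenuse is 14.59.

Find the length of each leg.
In a 45-45-90 triangle, hypotenuse = leg·√2  →  leg = hypotenuse/√2
leg = 14.59/√2 = 10.32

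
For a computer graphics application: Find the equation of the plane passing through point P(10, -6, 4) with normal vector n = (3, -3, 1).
d = n·P = (3)(10) + (-3)(-6) + (1)(4) = 52
Plane: 3x - 3y + z = 52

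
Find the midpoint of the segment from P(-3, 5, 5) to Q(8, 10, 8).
Midpoint = ((-3+8)/2, (5+10)/2, (5+8)/2) = (2.5, 7.5, 6.5)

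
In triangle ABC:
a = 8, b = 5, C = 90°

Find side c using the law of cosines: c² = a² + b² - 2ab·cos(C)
c² = 8² + 5² - 2·8·5·cos(90°)
c² = 64 + 25 - 80·0.0000 = 89
c = √89 = 9.434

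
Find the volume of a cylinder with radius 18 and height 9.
Volume = pi * r² * h
Volume = pi * 18² * 9
Volume = pi * 324 * 9
Volume = pi * 2916
Volume = 9160.88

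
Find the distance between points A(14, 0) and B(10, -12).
Using the distance formula: d = sqrt((x₂-x₁)² + (y₂-y₁)²)
dx = 10 - 14 = -4
dy = (-12) - 0 = -12
d = sqrt((-4)² + (-12)²) = sqrt(16 + 144) = sqrt(160) = 12.65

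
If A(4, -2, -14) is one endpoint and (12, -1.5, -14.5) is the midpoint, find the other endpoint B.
B = (2×12 - 4, 2×(-1.5) - (-2), 2×(-14.5) - (-14)) = (20, -1, -15)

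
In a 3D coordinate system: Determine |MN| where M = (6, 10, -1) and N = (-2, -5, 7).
d = √[(-8)² + (-15)² + (8)²] = √353 = 18.79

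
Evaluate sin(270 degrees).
sin(270 degrees) = -1.0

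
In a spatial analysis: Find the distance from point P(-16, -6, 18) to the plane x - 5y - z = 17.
d = |1(-16) + (-5)(-6) + (-1)(18) - (17)| / √(1² + (-5)² + (-1)²) = 21/√27 = 4.041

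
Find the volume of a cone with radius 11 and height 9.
Volume = (1/3) * pi * r² * h
Volume = (1/3) * pi * 11² * 9
Volume = (1/3) * pi * 121 * 9
Volume = (1/3) * pi * 1089
Volume = 1140.40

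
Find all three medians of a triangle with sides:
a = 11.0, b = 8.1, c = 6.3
Using m_x = ½√(2y² + 2z² - x²):
m_a = ½√(2·8.1² + 2·6.3² - 11.0²) = ½√89.6 = 4.733
m_b = ½√(2·11.0² + 2·6.3² - 8.1²) = ½√255.77 = 7.996
m_c = ½√(2·11.0² + 2·8.1² - 6.3²) = ½√333.53 = 9.131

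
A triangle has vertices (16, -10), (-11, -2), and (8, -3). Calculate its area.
Using the coordinate formula: Area = (1/2)|x₁(y₂-y₃) + x₂(y₃-y₁) + x₃(y₁-y₂)|
Area = (1/2)|16((-2)-(-3)) + (-11)((-3)-(-10)) + 8((-10)-(-2))|
Area = (1/2)|16*1 + (-11)*7 + 8*(-8)|
Area = (1/2)|16 + (-77) + (-64)|
Area = (1/2)*125 = 62.50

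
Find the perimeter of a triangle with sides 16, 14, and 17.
Perimeter = sum of all sides
Perimeter = 16 + 14 + 17
Perimeter = 47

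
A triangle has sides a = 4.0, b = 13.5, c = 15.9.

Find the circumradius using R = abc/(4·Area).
s = (a+b+c)/2 = 16.7
Area = √(s(s-a)(s-b)(s-c)) = √(16.7·12.7·3.2·0.8) = 23.3013
R = abc/(4·Area) = (4.0·13.5·15.9)/(4·23.3013) = 858.6/93.2052 = 9.212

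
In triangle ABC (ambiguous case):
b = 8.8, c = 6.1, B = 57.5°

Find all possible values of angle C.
sin(C)/c = sin(B)/b  →  sin(C) = c·sin(B)/b = 6.1·sin(57.5°)/8.8 = 0.584624
C₁ = arcsin(0.584624) = 35.78°,  C₂ = 180° - C₁ = 144.22°
Check C₂: A = 180° - 57.5° - 144.22° = -21.72° ≤ 0, rejected
C = 35.78° (one solution)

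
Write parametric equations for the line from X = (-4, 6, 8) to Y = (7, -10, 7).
Direction vector d = Y - X = (11, -16, -1)
x = -4 + 11t, y = 6 - 16t, z = 8 - t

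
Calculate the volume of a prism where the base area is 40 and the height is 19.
Volume = base area * height
Volume = 40 * 19
Volume = 760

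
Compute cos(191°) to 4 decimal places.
cos(191 degrees) = -0.9816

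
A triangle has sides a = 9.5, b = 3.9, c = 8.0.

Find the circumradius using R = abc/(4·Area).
s = (a+b+c)/2 = 10.7
Area = √(s(s-a)(s-b)(s-c)) = √(10.7·1.2·6.8·2.7) = 15.3539
R = abc/(4·Area) = (9.5·3.9·8.0)/(4·15.3539) = 296.4/61.4156 = 4.826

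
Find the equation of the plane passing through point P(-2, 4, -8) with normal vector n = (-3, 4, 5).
d = n·P = (-3)(-2) + (4)(4) + (5)(-8) = -18
Plane: -3x + 4y + 5z = -18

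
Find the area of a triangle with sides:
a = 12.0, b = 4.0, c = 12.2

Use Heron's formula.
s = (a+b+c)/2 = (12.0+4.0+12.2)/2 = 14.1
A = √(s(s-a)(s-b)(s-c)) = √(14.1·2.1·10.1·1.9)
A = √568.216 = 23.84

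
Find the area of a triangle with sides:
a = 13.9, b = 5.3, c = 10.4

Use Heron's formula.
s = (a+b+c)/2 = (13.9+5.3+10.4)/2 = 14.8
A = √(s(s-a)(s-b)(s-c)) = √(14.8·0.9·9.5·4.4)
A = √556.776 = 23.6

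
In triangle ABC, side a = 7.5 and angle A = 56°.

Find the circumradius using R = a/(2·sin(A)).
R = a/(2·sin(A)) = 7.5/(2·sin(56°))
R = 7.5/(2·0.829038) = 7.5/1.658075 = 4.523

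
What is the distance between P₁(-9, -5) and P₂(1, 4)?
Using the distance formula: d = sqrt((x₂-x₁)² + (y₂-y₁)²)
dx = 1 - (-9) = 10
dy = 4 - (-5) = 9
d = sqrt(10² + 9²) = sqrt(100 + 81) = sqrt(181) = 13.45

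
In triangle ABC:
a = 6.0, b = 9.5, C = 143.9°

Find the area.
Using A = ½ab·sin(C):
A = ½·6.0·9.5·sin(143.9°) = ½·57·0.589196 = 16.79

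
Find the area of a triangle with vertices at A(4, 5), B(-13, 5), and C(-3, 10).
Using the coordinate formula: Area = (1/2)|x₁(y₂-y₃) + x₂(y₃-y₁) + x₃(y₁-y₂)|
Area = (1/2)|4(5-10) + (-13)(10-5) + (-3)(5-5)|
Area = (1/2)|4*(-5) + (-13)*5 + (-3)*0|
Area = (1/2)|(-20) + (-65) + 0|
Area = (1/2)*85 = 42.50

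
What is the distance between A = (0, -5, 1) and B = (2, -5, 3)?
d = √[(2)² + (0)² + (2)²] = √8 = 2.828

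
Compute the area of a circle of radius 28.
Area = pi * r²
Area = pi * 28²
Area = pi * 784
Area = 2463.01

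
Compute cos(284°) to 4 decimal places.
cos(284 degrees) = 0.2419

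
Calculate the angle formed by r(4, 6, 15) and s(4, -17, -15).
r·s = -311, |r|² = 277, |s|² = 530
cos θ = -311/√146810 ≈ -0.8117
θ ≈ 144.3°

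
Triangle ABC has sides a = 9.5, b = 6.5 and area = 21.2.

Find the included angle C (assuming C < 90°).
Area = ½ab·sin(C)  →  sin(C) = 2·Area/(ab)
sin(C) = 2·21.2/(9.5·6.5) = 0.686640
C = arcsin(0.686640) = 43.36°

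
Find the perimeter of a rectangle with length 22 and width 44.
Perimeter = 2 * (length + width)
Perimeter = 2 * (22 + 44)
Perimeter = 2 * 66
Perimeter = 132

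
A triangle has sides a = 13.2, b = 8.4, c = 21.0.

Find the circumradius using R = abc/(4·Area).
s = (a+b+c)/2 = 21.3
Area = √(s(s-a)(s-b)(s-c)) = √(21.3·8.1·12.9·0.3) = 25.8397
R = abc/(4·Area) = (13.2·8.4·21.0)/(4·25.8397) = 2328.48/103.3588 = 22.53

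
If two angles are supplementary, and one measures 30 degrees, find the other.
Supplementary angles sum to 180 degrees.
Other angle = 180 - 30
Other angle = 150 degrees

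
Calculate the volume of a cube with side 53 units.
Volume = s³
Volume = 53³
Volume = 148877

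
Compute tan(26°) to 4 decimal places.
tan(26 degrees) = 0.4877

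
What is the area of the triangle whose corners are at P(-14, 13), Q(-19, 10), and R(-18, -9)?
Using the coordinate formula: Area = (1/2)|x₁(y₂-y₃) + x₂(y₃-y₁) + x₃(y₁-y₂)|
Area = (1/2)|(-14)(10-(-9)) + (-19)((-9)-13) + (-18)(13-10)|
Area = (1/2)|(-14)*19 + (-19)*(-22) + (-18)*3|
Area = (1/2)|(-266) + 418 + (-54)|
Area = (1/2)*98 = 49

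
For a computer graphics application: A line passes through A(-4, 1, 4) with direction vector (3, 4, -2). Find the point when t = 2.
P(2) = (-4 + 3(2), 1 + 4(2), 4 + (-2)(2)) = (2, 9, 0)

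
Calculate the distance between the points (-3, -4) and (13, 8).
Using the distance formula: d = sqrt((x₂-x₁)² + (y₂-y₁)²)
dx = 13 - (-3) = 16
dy = 8 - (-4) = 12
d = sqrt(16² + 12²) = sqrt(256 + 144) = sqrt(400) = 20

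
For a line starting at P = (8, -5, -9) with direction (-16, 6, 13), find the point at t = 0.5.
P(0.5) = (8 + (-16)(0.5), -5 + 6(0.5), -9 + 13(0.5)) = (0, -2, -2.5)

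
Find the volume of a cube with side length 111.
Volume = s³
Volume = 111³
Volume = 1367631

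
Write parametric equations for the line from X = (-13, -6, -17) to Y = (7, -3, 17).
Direction vector d = Y - X = (20, 3, 34)
x = -13 + 20t, y = -6 + 3t, z = -17 + 34t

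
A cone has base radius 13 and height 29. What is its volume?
Volume = (1/3) * pi * r² * h
Volume = (1/3) * pi * 13² * 29
Volume = (1/3) * pi * 169 * 29
Volume = (1/3) * pi * 4901
Volume = 5132.32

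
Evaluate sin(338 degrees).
sin(338 degrees) = -0.3746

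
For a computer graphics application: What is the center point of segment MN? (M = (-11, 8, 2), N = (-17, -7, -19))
Midpoint = ((-11-17)/2, (8-7)/2, (2-19)/2) = (-14, 0.5, -8.5)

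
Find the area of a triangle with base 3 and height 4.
Area = (1/2) * base * height
Area = (1/2) * 3 * 4
Area = 6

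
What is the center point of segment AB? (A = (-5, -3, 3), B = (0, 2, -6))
Midpoint = ((-5+0)/2, (-3+2)/2, (3-6)/2) = (-2.5, -0.5, -1.5)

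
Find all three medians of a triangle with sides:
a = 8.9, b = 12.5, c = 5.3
Using m_x = ½√(2y² + 2z² - x²):
m_a = ½√(2·12.5² + 2·5.3² - 8.9²) = ½√289.47 = 8.507
m_b = ½√(2·8.9² + 2·5.3² - 12.5²) = ½√58.35 = 3.819
m_c = ½√(2·8.9² + 2·12.5² - 5.3²) = ½√442.83 = 10.52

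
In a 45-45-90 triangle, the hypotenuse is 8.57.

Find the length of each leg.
In a 45-45-90 triangle, hypotenuse = leg·√2  →  leg = hypotenuse/√2
leg = 8.57/√2 = 6.06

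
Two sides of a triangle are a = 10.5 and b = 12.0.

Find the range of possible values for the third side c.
By the triangle inequality: |a - b| < c < a + b
|10.5 - 12.0| < c < 10.5 + 12.0
1.5 < c < 22.5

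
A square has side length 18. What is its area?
Area = s²
Area = 18²
Area = 324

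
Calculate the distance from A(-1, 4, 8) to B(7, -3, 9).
d = √[(8)² + (-7)² + (1)²] = √114 = 10.68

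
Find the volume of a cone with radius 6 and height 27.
Volume = (1/3) * pi * r² * h
Volume = (1/3) * pi * 6² * 27
Volume = (1/3) * pi * 36 * 27
Volume = (1/3) * pi * 972
Volume = 1017.88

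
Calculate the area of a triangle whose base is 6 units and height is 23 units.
Area = (1/2) * base * height
Area = (1/2) * 6 * 23
Area = 69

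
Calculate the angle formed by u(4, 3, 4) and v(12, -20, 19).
u·v = 64, |u|² = 41, |v|² = 905
cos θ = 64/√37105 ≈ 0.3322
θ ≈ 70.59°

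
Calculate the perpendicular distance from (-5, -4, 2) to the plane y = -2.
d = |0(-5) + 1(-4) + 0(2) - (-2)| / √(0² + 1² + 0²) = 2/√1 = 2.0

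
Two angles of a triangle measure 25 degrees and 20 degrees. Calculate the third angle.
Sum of angles in a triangle = 180 degrees
Third angle = 180 - 25 - 20
Third angle = 135 degrees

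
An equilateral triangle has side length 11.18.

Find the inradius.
For an equilateral triangle, r = s/(2√3) where s is the side.
r = 11.18/(2√3) = 11.18/3.464102 = 3.227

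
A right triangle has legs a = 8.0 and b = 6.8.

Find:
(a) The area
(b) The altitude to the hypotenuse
(a) Area = ½ab = ½·8.0·6.8 = 27.2
(b) Hypotenuse c = √(8.0² + 6.8²) = √110.24 = 10.4995
    Area = ½·c·h_c  →  h_c = 2·Area/c = 2·27.2/10.4995 = 5.181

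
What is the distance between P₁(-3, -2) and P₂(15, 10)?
Using the distance formula: d = sqrt((x₂-x₁)² + (y₂-y₁)²)
dx = 15 - (-3) = 18
dy = 10 - (-2) = 12
d = sqrt(18² + 12²) = sqrt(324 + 144) = sqrt(468) = 21.63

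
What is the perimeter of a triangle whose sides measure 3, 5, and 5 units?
Perimeter = sum of all sides
Perimeter = 3 + 5 + 5
Perimeter = 13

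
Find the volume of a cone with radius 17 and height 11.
Volume = (1/3) * pi * r² * h
Volume = (1/3) * pi * 17² * 11
Volume = (1/3) * pi * 289 * 11
Volume = (1/3) * pi * 3179
Volume = 3329.04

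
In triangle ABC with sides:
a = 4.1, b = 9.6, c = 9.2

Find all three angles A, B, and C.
By the law of cosines:
cos(A) = (b² + c² - a²)/(2bc) = 0.905740  →  A = 25.08°
cos(B) = (a² + c² - b²)/(2ac) = 0.123144  →  B = 82.93°
cos(C) = (a² + b² - c²)/(2ab) = 0.309070  →  C = 72°
Check: A + B + C = 180.0° ✓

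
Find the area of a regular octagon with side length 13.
For a regular 8-gon with side length s = 13:
Apothem a = s / (2*tan(pi/8)) = 13 / (2*tan(pi/8)) ≈ 15.6924
Perimeter P = 8 * 13 = 104
Area = (1/2) * P * a = (1/2) * 104 * 15.6924 = 816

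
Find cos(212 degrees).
cos(212 degrees) = -0.848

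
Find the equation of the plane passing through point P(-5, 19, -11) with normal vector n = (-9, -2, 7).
d = n·P = (-9)(-5) + (-2)(19) + (7)(-11) = -70
Plane: -9x - 2y + 7z = -70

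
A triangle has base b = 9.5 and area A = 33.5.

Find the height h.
A = ½bh  →  h = 2A/b
h = 2·33.5/9.5 = 7.053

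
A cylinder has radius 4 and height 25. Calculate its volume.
Volume = pi * r² * h
Volume = pi * 4² * 25
Volume = pi * 16 * 25
Volume = pi * 400
Volume = 1256.64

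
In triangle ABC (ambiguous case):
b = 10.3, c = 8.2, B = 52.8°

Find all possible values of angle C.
sin(C)/c = sin(B)/b  →  sin(C) = c·sin(B)/b = 8.2·sin(52.8°)/10.3 = 0.634131
C₁ = arcsin(0.634131) = 39.36°,  C₂ = 180° - C₁ = 140.64°
Check C₂: A = 180° - 52.8° - 140.64° = -13.44° ≤ 0, rejected
C = 39.36° (one solution)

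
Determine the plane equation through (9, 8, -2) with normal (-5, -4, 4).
d = n·P = (-5)(9) + (-4)(8) + (4)(-2) = -85
Plane: -5x - 4y + 4z = -85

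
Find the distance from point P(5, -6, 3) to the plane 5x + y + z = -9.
d = |5(5) + 1(-6) + 1(3) - (-9)| / √(5² + 1² + 1²) = 31/√27 = 5.966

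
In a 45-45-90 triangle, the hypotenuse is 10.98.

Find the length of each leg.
In a 45-45-90 triangle, hypotenuse = leg·√2  →  leg = hypotenuse/√2
leg = 10.98/√2 = 7.764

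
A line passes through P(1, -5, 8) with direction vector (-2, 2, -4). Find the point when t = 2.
P(2) = (1 + (-2)(2), -5 + 2(2), 8 + (-4)(2)) = (-3, -1, 0)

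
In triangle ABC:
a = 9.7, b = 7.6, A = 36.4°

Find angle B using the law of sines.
sin(B)/b = sin(A)/a
sin(B) = b·sin(A)/a = 7.6·sin(36.4°)/9.7 = 0.464947
B = arcsin(0.464947) = 27.71°  (b ≤ a, so B ≤ A and the acute solution is unique)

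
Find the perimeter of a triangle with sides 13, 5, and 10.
Perimeter = sum of all sides
Perimeter = 13 + 5 + 10
Perimeter = 28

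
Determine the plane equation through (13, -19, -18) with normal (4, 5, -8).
d = n·P = (4)(13) + (5)(-19) + (-8)(-18) = 101
Plane: 4x + 5y - 8z = 101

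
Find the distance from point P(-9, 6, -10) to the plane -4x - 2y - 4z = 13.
d = |(-4)(-9) + (-2)(6) + (-4)(-10) - (13)| / √((-4)² + (-2)² + (-4)²) = 51/√36 = 8.5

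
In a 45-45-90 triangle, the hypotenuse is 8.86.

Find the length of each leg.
In a 45-45-90 triangle, hypotenuse = leg·√2  →  leg = hypotenuse/√2
leg = 8.86/√2 = 6.265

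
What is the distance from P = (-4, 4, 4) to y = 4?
d = |0(-4) + 1(4) + 0(4) - (4)| / √(0² + 1² + 0²) = 0/√1 = 0.0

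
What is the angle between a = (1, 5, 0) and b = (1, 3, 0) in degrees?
a·b = 16, |a|² = 26, |b|² = 10
cos θ = 16/√260 ≈ 0.9923
θ ≈ 7.125°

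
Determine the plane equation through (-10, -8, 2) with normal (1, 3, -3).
d = n·P = (1)(-10) + (3)(-8) + (-3)(2) = -40
Plane: x + 3y - 3z = -40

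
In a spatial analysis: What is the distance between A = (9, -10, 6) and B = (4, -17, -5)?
d = √[(-5)² + (-7)² + (-11)²] = √195 = 13.96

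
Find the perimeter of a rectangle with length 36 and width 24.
Perimeter = 2 * (length + width)
Perimeter = 2 * (36 + 24)
Perimeter = 2 * 60
Perimeter = 120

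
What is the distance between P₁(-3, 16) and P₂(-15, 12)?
Using the distance formula: d = sqrt((x₂-x₁)² + (y₂-y₁)²)
dx = (-15) - (-3) = -12
dy = 12 - 16 = -4
d = sqrt((-12)² + (-4)²) = sqrt(144 + 16) = sqrt(160) = 12.65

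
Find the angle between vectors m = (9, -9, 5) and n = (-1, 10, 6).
m·n = -69, |m|² = 187, |n|² = 137
cos θ = -69/√25619 ≈ -0.4311
θ ≈ 115.5°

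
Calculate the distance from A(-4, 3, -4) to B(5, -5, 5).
d = √[(9)² + (-8)² + (9)²] = √226 = 15.03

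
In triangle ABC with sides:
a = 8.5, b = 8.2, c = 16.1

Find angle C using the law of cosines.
cos(C) = (a² + b² - c²)/(2ab)
cos(C) = (8.5² + 8.2² - 16.1²)/(2·8.5·8.2) = -119.72/139.4 = -0.858824
C = arccos(-0.858824) = 149.2°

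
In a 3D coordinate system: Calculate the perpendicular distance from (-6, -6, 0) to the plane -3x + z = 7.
d = |(-3)(-6) + 0(-6) + 1(0) - (7)| / √((-3)² + 0² + 1²) = 11/√10 = 3.479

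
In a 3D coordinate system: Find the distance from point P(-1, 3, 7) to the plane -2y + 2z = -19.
d = |0(-1) + (-2)(3) + 2(7) - (-19)| / √(0² + (-2)² + 2²) = 27/√8 = 9.546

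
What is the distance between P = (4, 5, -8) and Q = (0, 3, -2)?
d = √[(-4)² + (-2)² + (6)²] = √56 = 7.483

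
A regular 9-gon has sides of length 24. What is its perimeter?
Perimeter = number of sides * side length
Perimeter = 9 * 24
Perimeter = 216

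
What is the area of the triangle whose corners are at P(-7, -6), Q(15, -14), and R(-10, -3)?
Using the coordinate formula: Area = (1/2)|x₁(y₂-y₃) + x₂(y₃-y₁) + x₃(y₁-y₂)|
Area = (1/2)|(-7)((-14)-(-3)) + 15((-3)-(-6)) + (-10)((-6)-(-14))|
Area = (1/2)|(-7)*(-11) + 15*3 + (-10)*8|
Area = (1/2)|77 + 45 + (-80)|
Area = (1/2)*42 = 21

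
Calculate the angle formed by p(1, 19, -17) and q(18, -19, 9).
p·q = -496, |p|² = 651, |q|² = 766
cos θ = -496/√498666 ≈ -0.7024
θ ≈ 134.6°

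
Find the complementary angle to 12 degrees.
Complementary angles sum to 90 degrees.
Other angle = 90 - 12
Other angle = 78 degrees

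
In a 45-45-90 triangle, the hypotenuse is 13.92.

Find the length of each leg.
In a 45-45-90 triangle, hypotenuse = leg·√2  →  leg = hypotenuse/√2
leg = 13.92/√2 = 9.843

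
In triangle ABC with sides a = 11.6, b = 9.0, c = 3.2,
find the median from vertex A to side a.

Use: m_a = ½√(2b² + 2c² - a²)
m_a = ½√(2·9.0² + 2·3.2² - 11.6²)
m_a = ½√(162 + 20.48 - 134.56) = ½√47.92 = 3.461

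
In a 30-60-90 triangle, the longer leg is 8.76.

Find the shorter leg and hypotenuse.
In a 30-60-90 triangle, sides are in ratio 1 : √3 : 2.
Long leg = short leg·√3  →  short leg = 8.76/√3 = 5.058
Hypotenuse = 2·(short leg) = 2·8.76/√3 = 10.12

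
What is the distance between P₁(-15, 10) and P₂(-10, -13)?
Using the distance formula: d = sqrt((x₂-x₁)² + (y₂-y₁)²)
dx = (-10) - (-15) = 5
dy = (-13) - 10 = -23
d = sqrt(5² + (-23)²) = sqrt(25 + 529) = sqrt(554) = 23.54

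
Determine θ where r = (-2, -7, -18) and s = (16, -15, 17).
r·s = -233, |r|² = 377, |s|² = 770
cos θ = -233/√290290 ≈ -0.4325
θ ≈ 115.6°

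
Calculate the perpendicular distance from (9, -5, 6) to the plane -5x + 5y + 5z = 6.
d = |(-5)(9) + 5(-5) + 5(6) - (6)| / √((-5)² + 5² + 5²) = 46/√75 = 5.312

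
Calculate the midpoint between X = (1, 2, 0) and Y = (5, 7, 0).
Midpoint = ((1+5)/2, (2+7)/2, (0+0)/2) = (3, 4.5, 0)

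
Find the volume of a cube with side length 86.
Volume = s³
Volume = 86³
Volume = 636056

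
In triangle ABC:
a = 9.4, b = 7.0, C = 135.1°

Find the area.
Using A = ½ab·sin(C):
A = ½·9.4·7.0·sin(135.1°) = ½·65.8·0.705872 = 23.22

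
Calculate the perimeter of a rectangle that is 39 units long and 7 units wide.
Perimeter = 2 * (length + width)
Perimeter = 2 * (39 + 7)
Perimeter = 2 * 46
Perimeter = 92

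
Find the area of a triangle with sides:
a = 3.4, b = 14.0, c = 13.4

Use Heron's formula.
s = (a+b+c)/2 = (3.4+14.0+13.4)/2 = 15.4
A = √(s(s-a)(s-b)(s-c)) = √(15.4·12·1.4·2)
A = √517.44 = 22.75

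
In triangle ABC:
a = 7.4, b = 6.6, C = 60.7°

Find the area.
Using A = ½ab·sin(C):
A = ½·7.4·6.6·sin(60.7°) = ½·48.84·0.872069 = 21.3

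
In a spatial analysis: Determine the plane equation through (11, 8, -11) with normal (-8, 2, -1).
d = n·P = (-8)(11) + (2)(8) + (-1)(-11) = -61
Plane: -8x + 2y - z = -61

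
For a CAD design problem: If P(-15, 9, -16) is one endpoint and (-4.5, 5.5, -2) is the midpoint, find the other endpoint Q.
Q = (2×(-4.5) - (-15), 2×5.5 - 9, 2×(-2) - (-16)) = (6, 2, 12)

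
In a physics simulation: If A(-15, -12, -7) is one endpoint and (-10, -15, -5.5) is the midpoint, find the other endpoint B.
B = (2×(-10) - (-15), 2×(-15) - (-12), 2×(-5.5) - (-7)) = (-5, -18, -4)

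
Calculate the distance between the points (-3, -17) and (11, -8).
Using the distance formula: d = sqrt((x₂-x₁)² + (y₂-y₁)²)
dx = 11 - (-3) = 14
dy = (-8) - (-17) = 9
d = sqrt(14² + 9²) = sqrt(196 + 81) = sqrt(277) = 16.64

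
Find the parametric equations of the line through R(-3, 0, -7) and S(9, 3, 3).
Direction vector d = S - R = (12, 3, 10)
x = -3 + 12t, y = 0 + 3t, z = -7 + 10t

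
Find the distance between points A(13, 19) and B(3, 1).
Using the distance formula: d = sqrt((x₂-x₁)² + (y₂-y₁)²)
dx = 3 - 13 = -10
dy = 1 - 19 = -18
d = sqrt((-10)² + (-18)²) = sqrt(100 + 324) = sqrt(424) = 20.59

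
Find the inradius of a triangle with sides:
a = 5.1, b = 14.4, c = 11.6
s = (a+b+c)/2 = (5.1+14.4+11.6)/2 = 15.55
Area = √(s(s-a)(s-b)(s-c)) = √(15.55·10.45·1.15·3.95) = 27.1688
r = Area/s = 27.1688/15.55 = 1.747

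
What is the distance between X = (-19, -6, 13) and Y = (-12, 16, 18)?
d = √[(7)² + (22)² + (5)²] = √558 = 23.62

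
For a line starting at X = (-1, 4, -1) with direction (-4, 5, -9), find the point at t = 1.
P(1) = (-1 + (-4)(1), 4 + 5(1), -1 + (-9)(1)) = (-5, 9, -10)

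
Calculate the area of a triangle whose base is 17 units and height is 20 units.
Area = (1/2) * base * height
Area = (1/2) * 17 * 20
Area = 170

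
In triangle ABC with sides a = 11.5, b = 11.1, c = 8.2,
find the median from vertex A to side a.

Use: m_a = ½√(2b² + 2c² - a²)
m_a = ½√(2·11.1² + 2·8.2² - 11.5²)
m_a = ½√(246.42 + 134.48 - 132.25) = ½√248.65 = 7.884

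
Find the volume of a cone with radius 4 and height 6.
Volume = (1/3) * pi * r² * h
Volume = (1/3) * pi * 4² * 6
Volume = (1/3) * pi * 16 * 6
Volume = (1/3) * pi * 96
Volume = 100.53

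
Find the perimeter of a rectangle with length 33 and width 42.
Perimeter = 2 * (length + width)
Perimeter = 2 * (33 + 42)
Perimeter = 2 * 75
Perimeter = 150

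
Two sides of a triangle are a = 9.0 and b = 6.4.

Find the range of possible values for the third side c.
By the triangle inequality: |a - b| < c < a + b
|9.0 - 6.4| < c < 9.0 + 6.4
2.6 < c < 15.4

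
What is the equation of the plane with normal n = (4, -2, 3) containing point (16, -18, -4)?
d = n·P = (4)(16) + (-2)(-18) + (3)(-4) = 88
Plane: 4x - 2y + 3z = 88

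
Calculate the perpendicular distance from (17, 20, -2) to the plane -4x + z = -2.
d = |(-4)(17) + 0(20) + 1(-2) - (-2)| / √((-4)² + 0² + 1²) = 68/√17 = 16.49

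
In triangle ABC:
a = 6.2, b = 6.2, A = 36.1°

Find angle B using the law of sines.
sin(B)/b = sin(A)/a
sin(B) = b·sin(A)/a = 6.2·sin(36.1°)/6.2 = 0.589196
B = arcsin(0.589196) = 36.1°  (b ≤ a, so B ≤ A and the acute solution is unique)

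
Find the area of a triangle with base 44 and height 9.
Area = (1/2) * base * height
Area = (1/2) * 44 * 9
Area = 198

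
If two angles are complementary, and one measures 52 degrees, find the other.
Complementary angles sum to 90 degrees.
Other angle = 90 - 52
Other angle = 38 degrees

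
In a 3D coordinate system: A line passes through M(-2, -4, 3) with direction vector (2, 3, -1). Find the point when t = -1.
P(-1) = (-2 + 2(-1), -4 + 3(-1), 3 + (-1)(-1)) = (-4, -7, 4)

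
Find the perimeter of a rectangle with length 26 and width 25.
Perimeter = 2 * (length + width)
Perimeter = 2 * (26 + 25)
Perimeter = 2 * 51
Perimeter = 102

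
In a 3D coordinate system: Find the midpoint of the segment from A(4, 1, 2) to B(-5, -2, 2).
Midpoint = ((4-5)/2, (1-2)/2, (2+2)/2) = (-0.5, -0.5, 2)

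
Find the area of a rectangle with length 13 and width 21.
Area = length * width
Area = 13 * 21
Area = 273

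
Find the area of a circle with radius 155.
Area = pi * r²
Area = pi * 155²
Area = pi * 24025
Area = 75476.76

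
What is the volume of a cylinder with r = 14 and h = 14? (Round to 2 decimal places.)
Volume = pi * r² * h
Volume = pi * 14² * 14
Volume = pi * 196 * 14
Volume = pi * 2744
Volume = 8620.53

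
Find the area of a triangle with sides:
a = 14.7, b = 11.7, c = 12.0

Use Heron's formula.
s = (a+b+c)/2 = (14.7+11.7+12.0)/2 = 19.2
A = √(s(s-a)(s-b)(s-c)) = √(19.2·4.5·7.5·7.2)
A = √4665.6 = 68.31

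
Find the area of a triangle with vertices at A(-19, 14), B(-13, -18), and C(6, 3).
Using the coordinate formula: Area = (1/2)|x₁(y₂-y₃) + x₂(y₃-y₁) + x₃(y₁-y₂)|
Area = (1/2)|(-19)((-18)-3) + (-13)(3-14) + 6(14-(-18))|
Area = (1/2)|(-19)*(-21) + (-13)*(-11) + 6*32|
Area = (1/2)|399 + 143 + 192|
Area = (1/2)*734 = 367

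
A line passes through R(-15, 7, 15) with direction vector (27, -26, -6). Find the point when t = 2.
P(2) = (-15 + 27(2), 7 + (-26)(2), 15 + (-6)(2)) = (39, -45, 3)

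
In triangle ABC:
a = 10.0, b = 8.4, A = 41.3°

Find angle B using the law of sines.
sin(B)/b = sin(A)/a
sin(B) = b·sin(A)/a = 8.4·sin(41.3°)/10.0 = 0.554401
B = arcsin(0.554401) = 33.67°  (b ≤ a, so B ≤ A and the acute solution is unique)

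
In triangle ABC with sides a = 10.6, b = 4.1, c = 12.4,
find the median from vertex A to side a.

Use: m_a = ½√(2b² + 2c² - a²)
m_a = ½√(2·4.1² + 2·12.4² - 10.6²)
m_a = ½√(33.62 + 307.52 - 112.36) = ½√228.78 = 7.563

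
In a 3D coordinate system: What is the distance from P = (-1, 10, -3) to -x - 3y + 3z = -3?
d = |(-1)(-1) + (-3)(10) + 3(-3) - (-3)| / √((-1)² + (-3)² + 3²) = 35/√19 = 8.03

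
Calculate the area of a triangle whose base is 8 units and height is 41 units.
Area = (1/2) * base * height
Area = (1/2) * 8 * 41
Area = 164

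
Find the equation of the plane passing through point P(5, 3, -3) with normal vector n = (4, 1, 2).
d = n·P = (4)(5) + (1)(3) + (2)(-3) = 17
Plane: 4x + y + 2z = 17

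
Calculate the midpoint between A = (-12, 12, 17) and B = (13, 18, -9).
Midpoint = ((-12+13)/2, (12+18)/2, (17-9)/2) = (0.5, 15, 4)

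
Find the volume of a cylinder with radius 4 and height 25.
Volume = pi * r² * h
Volume = pi * 4² * 25
Volume = pi * 16 * 25
Volume = pi * 400
Volume = 1256.64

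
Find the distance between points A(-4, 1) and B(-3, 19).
Using the distance formula: d = sqrt((x₂-x₁)² + (y₂-y₁)²)
dx = (-3) - (-4) = 1
dy = 19 - 1 = 18
d = sqrt(1² + 18²) = sqrt(1 + 324) = sqrt(325) = 18.03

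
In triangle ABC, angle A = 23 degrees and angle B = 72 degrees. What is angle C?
Sum of angles in a triangle = 180 degrees
Third angle = 180 - 23 - 72
Third angle = 85 degrees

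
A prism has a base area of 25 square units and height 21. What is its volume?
Volume = base area * height
Volume = 25 * 21
Volume = 525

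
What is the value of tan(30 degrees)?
tan(30 degrees) = sqrt(3)/3
Decimal approximation: 0.5774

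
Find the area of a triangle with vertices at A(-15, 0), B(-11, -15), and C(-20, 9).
Using the coordinate formula: Area = (1/2)|x₁(y₂-y₃) + x₂(y₃-y₁) + x₃(y₁-y₂)|
Area = (1/2)|(-15)((-15)-9) + (-11)(9-0) + (-20)(0-(-15))|
Area = (1/2)|(-15)*(-24) + (-11)*9 + (-20)*15|
Area = (1/2)|360 + (-99) + (-300)|
Area = (1/2)*39 = 19.50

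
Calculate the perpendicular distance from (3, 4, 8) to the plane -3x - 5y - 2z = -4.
d = |(-3)(3) + (-5)(4) + (-2)(8) - (-4)| / √((-3)² + (-5)² + (-2)²) = 41/√38 = 6.651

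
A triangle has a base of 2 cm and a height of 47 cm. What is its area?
Area = (1/2) * base * height
Area = (1/2) * 2 * 47
Area = 47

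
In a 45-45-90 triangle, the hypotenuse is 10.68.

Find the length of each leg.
In a 45-45-90 triangle, hypotenuse = leg·√2  →  leg = hypotenuse/√2
leg = 10.68/√2 = 7.552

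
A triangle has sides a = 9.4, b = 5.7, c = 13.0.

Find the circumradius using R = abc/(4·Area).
s = (a+b+c)/2 = 14.05
Area = √(s(s-a)(s-b)(s-c)) = √(14.05·4.65·8.35·1.05) = 23.9333
R = abc/(4·Area) = (9.4·5.7·13.0)/(4·23.9333) = 696.54/95.7332 = 7.276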